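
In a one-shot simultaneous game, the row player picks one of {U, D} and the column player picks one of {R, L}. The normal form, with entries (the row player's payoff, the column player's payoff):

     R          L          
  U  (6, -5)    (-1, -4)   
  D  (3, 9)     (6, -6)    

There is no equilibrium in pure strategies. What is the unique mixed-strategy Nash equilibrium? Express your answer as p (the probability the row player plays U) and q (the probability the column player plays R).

The column player's indifference between R and L determines the row player's mixing probability p:
  the column player's payoff from R: p·(-5) + (1−p)·9 = -14p + 9
  the column player's payoff from L: p·(-4) + (1−p)·(-6) = 2p - 6
  -14p + 9 = 2p - 6  ⇒  -16p = -15  ⇒  p = 15/16.
The column player's mix must leave the row player indifferent between U and D.
  the row player's payoff from U: q·6 + (1−q)·(-1) = 7q - 1
  the row player's payoff from D: q·3 + (1−q)·6 = -3q + 6
  7q - 1 = -3q + 6  ⇒  10q = 7  ⇒  q = 7/10.

p = 15/16, q = 7/10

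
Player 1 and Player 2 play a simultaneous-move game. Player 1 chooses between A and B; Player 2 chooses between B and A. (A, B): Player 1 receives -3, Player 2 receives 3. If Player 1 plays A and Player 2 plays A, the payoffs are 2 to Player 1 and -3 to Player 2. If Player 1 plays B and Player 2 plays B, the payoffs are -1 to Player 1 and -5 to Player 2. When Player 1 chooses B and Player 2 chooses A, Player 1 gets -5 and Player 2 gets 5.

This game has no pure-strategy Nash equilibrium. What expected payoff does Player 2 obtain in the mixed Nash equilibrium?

Set Player 2's expected payoff from B equal to that from A:
  Player 2's expected payoff from B: p·3 + (1−p)·(-5) = 8p - 5
  Player 2's expected payoff from A: p·(-3) + (1−p)·5 = -8p + 5
  8p - 5 = -8p + 5  ⇒  16p = 10  ⇒  p = 5/8.
At equilibrium Player 2 is indifferent across columns, so Player 2's payoff equals the payoff from B: (5/8)·3 + (3/8)·(-5) = 0.

0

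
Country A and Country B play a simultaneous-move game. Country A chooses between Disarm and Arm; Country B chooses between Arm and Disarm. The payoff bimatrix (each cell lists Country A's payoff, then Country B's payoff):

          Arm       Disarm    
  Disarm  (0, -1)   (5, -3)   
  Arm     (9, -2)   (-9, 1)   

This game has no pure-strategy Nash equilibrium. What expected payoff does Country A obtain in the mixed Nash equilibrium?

Set Country A's expected payoff from Disarm equal to that from Arm:
  Country A's payoff to Disarm: q·0 + (1−q)·5 = -5q + 5
  Country A's payoff to Arm: q·9 + (1−q)·(-9) = 18q - 9
  -5q + 5 = 18q - 9  ⇒  -23q = -14  ⇒  q = 14/23.
At equilibrium Country A is indifferent across rows, so Country A's payoff equals the payoff from Disarm: (14/23)·0 + (9/23)·5 = 45/23.

45/23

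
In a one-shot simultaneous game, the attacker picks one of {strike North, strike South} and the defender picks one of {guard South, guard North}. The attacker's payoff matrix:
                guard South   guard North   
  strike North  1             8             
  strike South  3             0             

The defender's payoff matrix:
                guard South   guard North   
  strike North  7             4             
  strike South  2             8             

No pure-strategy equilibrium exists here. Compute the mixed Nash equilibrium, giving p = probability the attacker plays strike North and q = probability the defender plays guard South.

The attacker's mix must leave the defender indifferent between guard South and guard North.
  the defender's payoff from guard South: p·7 + (1−p)·2 = 5p + 2
  the defender's payoff from guard North: p·4 + (1−p)·8 = -4p + 8
  5p + 2 = -4p + 8  ⇒  9p = 6  ⇒  p = 2/3.
Set the attacker's expected payoff from strike North equal to that from strike South:
  the attacker's payoff to strike North: q·1 + (1−q)·8 = -7q + 8
  the attacker's payoff to strike South: q·3 + (1−q)·0 = 3q
  -7q + 8 = 3q  ⇒  -10q = -8  ⇒  q = 4/5.

p = 2/3, q = 4/5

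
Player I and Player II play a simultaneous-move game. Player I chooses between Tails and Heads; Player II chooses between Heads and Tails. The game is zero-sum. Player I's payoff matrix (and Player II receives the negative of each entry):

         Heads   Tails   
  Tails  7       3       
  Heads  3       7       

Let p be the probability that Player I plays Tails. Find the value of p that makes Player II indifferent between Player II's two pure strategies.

p = 1/2

In a mixed equilibrium Player II is indifferent between Heads and Tails; this condition fixes p.
  Player II's expected payoff from Heads: p·(-7) + (1−p)·(-3) = -4p - 3
  Player II's expected payoff from Tails: p·(-3) + (1−p)·(-7) = 4p - 7
  -4p - 3 = 4p - 7  ⇒  -8p = -4  ⇒  p = 1/2.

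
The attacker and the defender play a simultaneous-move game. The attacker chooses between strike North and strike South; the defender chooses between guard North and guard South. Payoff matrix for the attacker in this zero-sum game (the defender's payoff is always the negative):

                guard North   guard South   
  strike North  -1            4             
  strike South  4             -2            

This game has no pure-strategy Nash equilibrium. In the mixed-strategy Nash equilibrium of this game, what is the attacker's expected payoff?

14/11

Set the attacker's expected payoff from strike North equal to that from strike South:
  the attacker's payoff from strike North: q·(-1) + (1−q)·4 = -5q + 4
  the attacker's payoff from strike South: q·4 + (1−q)·(-2) = 6q - 2
  -5q + 4 = 6q - 2  ⇒  -11q = -6  ⇒  q = 6/11.
At equilibrium the attacker is indifferent across rows, so the attacker's payoff equals the payoff from strike North: (6/11)·(-1) + (5/11)·4 = 14/11.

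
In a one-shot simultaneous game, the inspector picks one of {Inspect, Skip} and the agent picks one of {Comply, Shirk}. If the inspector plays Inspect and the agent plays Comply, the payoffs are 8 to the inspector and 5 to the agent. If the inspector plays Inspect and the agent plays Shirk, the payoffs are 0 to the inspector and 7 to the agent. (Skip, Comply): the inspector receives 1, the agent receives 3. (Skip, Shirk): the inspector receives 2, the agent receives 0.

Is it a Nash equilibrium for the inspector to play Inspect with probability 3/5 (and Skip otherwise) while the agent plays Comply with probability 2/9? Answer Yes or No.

Check the agent's indifference given the inspector's mix p = 3/5:
  payoff from Comply = 21/5; payoff from Shirk = 21/5 — equal.
Check the inspector's indifference given the agent's mix q = 2/9:
  payoff from Inspect = 16/9; payoff from Skip = 16/9 — equal.
Both players are indifferent, so neither can profitably deviate.

Yes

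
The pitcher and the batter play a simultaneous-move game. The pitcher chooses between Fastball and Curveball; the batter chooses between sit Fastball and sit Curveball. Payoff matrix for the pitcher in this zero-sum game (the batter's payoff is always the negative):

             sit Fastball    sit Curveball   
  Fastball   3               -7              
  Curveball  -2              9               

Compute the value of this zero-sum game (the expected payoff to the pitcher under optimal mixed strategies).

The pitcher's indifference between Fastball and Curveball determines the batter's mixing probability q:
  the pitcher's payoff from Fastball: q·3 + (1−q)·(-7) = 10q - 7
  the pitcher's payoff from Curveball: q·(-2) + (1−q)·9 = -11q + 9
  10q - 7 = -11q + 9  ⇒  21q = 16  ⇒  q = 16/21.
The value is the pitcher's expected payoff against this mix (using Fastball): (16/21)·3 + (5/21)·(-7) = 13/21.

v = 13/21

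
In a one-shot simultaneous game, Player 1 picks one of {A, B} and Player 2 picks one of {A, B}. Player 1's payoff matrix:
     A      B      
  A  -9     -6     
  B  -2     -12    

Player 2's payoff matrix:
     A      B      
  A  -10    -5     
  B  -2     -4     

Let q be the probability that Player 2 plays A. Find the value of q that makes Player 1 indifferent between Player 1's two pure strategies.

Player 2's mix must leave Player 1 indifferent between A and B.
  Player 1's payoff to A: q·(-9) + (1−q)·(-6) = -3q - 6
  Player 1's payoff to B: q·(-2) + (1−q)·(-12) = 10q - 12
  -3q - 6 = 10q - 12  ⇒  -13q = -6  ⇒  q = 6/13.

q = 6/13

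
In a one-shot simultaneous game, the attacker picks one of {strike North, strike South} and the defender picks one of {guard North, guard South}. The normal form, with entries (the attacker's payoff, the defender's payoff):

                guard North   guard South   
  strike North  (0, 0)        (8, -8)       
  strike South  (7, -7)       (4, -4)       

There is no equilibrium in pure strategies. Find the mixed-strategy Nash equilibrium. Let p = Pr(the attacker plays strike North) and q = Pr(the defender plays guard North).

p = 3/11, q = 4/11

For the defender to be willing to mix, the defender must be indifferent between guard North and guard South, which pins down the attacker's mix.
  the defender's payoff from guard North: p·0 + (1−p)·(-7) = 7p - 7
  the defender's payoff from guard South: p·(-8) + (1−p)·(-4) = -4p - 4
  7p - 7 = -4p - 4  ⇒  11p = 3  ⇒  p = 3/11.
Set the attacker's expected payoff from strike North equal to that from strike South:
  the attacker's expected payoff from strike North: q·0 + (1−q)·8 = -8q + 8
  the attacker's expected payoff from strike South: q·7 + (1−q)·4 = 3q + 4
  -8q + 8 = 3q + 4  ⇒  -11q = -4  ⇒  q = 4/11.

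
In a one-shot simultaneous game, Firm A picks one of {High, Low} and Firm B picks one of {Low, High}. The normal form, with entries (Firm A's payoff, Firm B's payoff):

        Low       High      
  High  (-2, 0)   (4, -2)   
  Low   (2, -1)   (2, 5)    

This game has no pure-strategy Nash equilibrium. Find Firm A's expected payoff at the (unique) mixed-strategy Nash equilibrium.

2

In a mixed equilibrium Firm A is indifferent between High and Low; this condition fixes q.
  Firm A's payoff to High: q·(-2) + (1−q)·4 = -6q + 4
  Firm A's payoff to Low: q·2 + (1−q)·2 = 2
  -6q + 4 = 2  ⇒  -6q = -2  ⇒  q = 1/3.
At equilibrium Firm A is indifferent across rows, so Firm A's payoff equals the payoff from High: (1/3)·(-2) + (2/3)·4 = 2.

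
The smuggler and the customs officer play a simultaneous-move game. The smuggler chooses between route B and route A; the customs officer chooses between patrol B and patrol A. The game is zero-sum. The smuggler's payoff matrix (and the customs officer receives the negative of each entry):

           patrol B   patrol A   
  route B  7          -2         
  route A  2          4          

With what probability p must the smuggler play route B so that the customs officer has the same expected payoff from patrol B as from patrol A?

For the customs officer to be willing to mix, the customs officer must be indifferent between patrol B and patrol A, which pins down the smuggler's mix.
  the customs officer's payoff to patrol B: p·(-7) + (1−p)·(-2) = -5p - 2
  the customs officer's payoff to patrol A: p·2 + (1−p)·(-4) = 6p - 4
  -5p - 2 = 6p - 4  ⇒  -11p = -2  ⇒  p = 2/11.

p = 2/11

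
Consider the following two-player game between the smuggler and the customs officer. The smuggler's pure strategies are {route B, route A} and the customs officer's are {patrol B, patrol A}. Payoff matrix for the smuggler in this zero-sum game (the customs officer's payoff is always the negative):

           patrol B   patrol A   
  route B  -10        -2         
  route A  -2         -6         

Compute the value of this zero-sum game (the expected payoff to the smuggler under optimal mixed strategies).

v = -14/3

For the smuggler to be willing to mix, the smuggler must be indifferent between route B and route A, which pins down the customs officer's mix.
  the smuggler's payoff from route B: q·(-10) + (1−q)·(-2) = -8q - 2
  the smuggler's payoff from route A: q·(-2) + (1−q)·(-6) = 4q - 6
  -8q - 2 = 4q - 6  ⇒  -12q = -4  ⇒  q = 1/3.
The value is the smuggler's expected payoff against this mix (using route B): (1/3)·(-10) + (2/3)·(-2) = -14/3.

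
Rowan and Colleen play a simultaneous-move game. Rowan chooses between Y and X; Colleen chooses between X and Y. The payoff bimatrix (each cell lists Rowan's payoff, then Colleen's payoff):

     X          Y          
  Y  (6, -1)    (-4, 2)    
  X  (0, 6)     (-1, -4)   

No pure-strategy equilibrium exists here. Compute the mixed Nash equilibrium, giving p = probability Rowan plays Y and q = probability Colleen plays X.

Rowan's mix must leave Colleen indifferent between X and Y.
  Colleen's payoff from X: p·(-1) + (1−p)·6 = -7p + 6
  Colleen's payoff from Y: p·2 + (1−p)·(-4) = 6p - 4
  -7p + 6 = 6p - 4  ⇒  -13p = -10  ⇒  p = 10/13.
In a mixed equilibrium Rowan is indifferent between Y and X; this condition fixes q.
  Rowan's payoff to Y: q·6 + (1−q)·(-4) = 10q - 4
  Rowan's payoff to X: q·0 + (1−q)·(-1) = q - 1
  10q - 4 = q - 1  ⇒  9q = 3  ⇒  q = 1/3.

p = 10/13, q = 1/3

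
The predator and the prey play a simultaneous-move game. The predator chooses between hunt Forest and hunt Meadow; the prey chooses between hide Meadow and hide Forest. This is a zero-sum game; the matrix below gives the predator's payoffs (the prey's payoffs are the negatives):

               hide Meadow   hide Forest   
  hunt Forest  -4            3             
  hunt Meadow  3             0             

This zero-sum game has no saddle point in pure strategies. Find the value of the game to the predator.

v = 9/10

In a mixed equilibrium the predator is indifferent between hunt Forest and hunt Meadow; this condition fixes q.
  the predator's payoff from hunt Forest: q·(-4) + (1−q)·3 = -7q + 3
  the predator's payoff from hunt Meadow: q·3 + (1−q)·0 = 3q
  -7q + 3 = 3q  ⇒  -10q = -3  ⇒  q = 3/10.
The value is the predator's expected payoff against this mix (using hunt Forest): (3/10)·(-4) + (7/10)·3 = 9/10.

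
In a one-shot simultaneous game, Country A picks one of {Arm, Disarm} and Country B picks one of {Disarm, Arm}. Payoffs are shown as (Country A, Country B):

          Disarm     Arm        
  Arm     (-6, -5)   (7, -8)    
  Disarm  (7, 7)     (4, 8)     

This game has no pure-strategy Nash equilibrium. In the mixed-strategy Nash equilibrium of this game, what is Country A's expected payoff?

73/16

For Country A to be willing to mix, Country A must be indifferent between Arm and Disarm, which pins down Country B's mix.
  Country A's payoff from Arm: q·(-6) + (1−q)·7 = -13q + 7
  Country A's payoff from Disarm: q·7 + (1−q)·4 = 3q + 4
  -13q + 7 = 3q + 4  ⇒  -16q = -3  ⇒  q = 3/16.
At equilibrium Country A is indifferent across rows, so Country A's payoff equals the payoff from Arm: (3/16)·(-6) + (13/16)·7 = 73/16.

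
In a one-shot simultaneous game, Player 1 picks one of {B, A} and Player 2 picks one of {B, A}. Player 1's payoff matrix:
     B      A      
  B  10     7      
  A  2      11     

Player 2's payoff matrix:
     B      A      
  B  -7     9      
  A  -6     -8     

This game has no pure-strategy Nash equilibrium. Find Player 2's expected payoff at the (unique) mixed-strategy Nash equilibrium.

For Player 2 to be willing to mix, Player 2 must be indifferent between B and A, which pins down Player 1's mix.
  Player 2's payoff to B: p·(-7) + (1−p)·(-6) = -p - 6
  Player 2's payoff to A: p·9 + (1−p)·(-8) = 17p - 8
  -p - 6 = 17p - 8  ⇒  -18p = -2  ⇒  p = 1/9.
At equilibrium Player 2 is indifferent across columns, so Player 2's payoff equals the payoff from B: (1/9)·(-7) + (8/9)·(-6) = -55/9.

-55/9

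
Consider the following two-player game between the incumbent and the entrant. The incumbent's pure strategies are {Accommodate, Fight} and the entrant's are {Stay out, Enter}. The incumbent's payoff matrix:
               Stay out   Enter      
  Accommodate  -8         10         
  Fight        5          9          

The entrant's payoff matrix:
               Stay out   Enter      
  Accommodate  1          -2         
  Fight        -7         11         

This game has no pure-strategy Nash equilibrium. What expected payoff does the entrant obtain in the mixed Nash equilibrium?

The incumbent's mix must leave the entrant indifferent between Stay out and Enter.
  the entrant's payoff from Stay out: p·1 + (1−p)·(-7) = 8p - 7
  the entrant's payoff from Enter: p·(-2) + (1−p)·11 = -13p + 11
  8p - 7 = -13p + 11  ⇒  21p = 18  ⇒  p = 6/7.
At equilibrium the entrant is indifferent across columns, so the entrant's payoff equals the payoff from Stay out: (6/7)·1 + (1/7)·(-7) = -1/7.

-1/7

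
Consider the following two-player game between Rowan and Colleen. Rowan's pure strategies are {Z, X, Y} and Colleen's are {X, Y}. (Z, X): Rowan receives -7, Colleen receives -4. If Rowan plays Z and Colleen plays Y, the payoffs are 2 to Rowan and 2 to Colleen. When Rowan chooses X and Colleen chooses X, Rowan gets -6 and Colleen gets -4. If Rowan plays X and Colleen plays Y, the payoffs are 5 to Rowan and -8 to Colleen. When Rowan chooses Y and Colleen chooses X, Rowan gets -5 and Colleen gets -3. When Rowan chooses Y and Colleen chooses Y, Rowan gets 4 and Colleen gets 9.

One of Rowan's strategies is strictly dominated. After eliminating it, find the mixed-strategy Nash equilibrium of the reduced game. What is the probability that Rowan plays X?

Rowan's strategy Z is strictly dominated by X: -6 > -7 and 5 > 2. Eliminate Z.
For Colleen to be willing to mix, Colleen must be indifferent between X and Y, which pins down Rowan's mix.
  Colleen's payoff to X: p·(-4) + (1−p)·(-3) = -p - 3
  Colleen's payoff to Y: p·(-8) + (1−p)·9 = -17p + 9
  -p - 3 = -17p + 9  ⇒  16p = 12  ⇒  p = 3/4.

p = 3/4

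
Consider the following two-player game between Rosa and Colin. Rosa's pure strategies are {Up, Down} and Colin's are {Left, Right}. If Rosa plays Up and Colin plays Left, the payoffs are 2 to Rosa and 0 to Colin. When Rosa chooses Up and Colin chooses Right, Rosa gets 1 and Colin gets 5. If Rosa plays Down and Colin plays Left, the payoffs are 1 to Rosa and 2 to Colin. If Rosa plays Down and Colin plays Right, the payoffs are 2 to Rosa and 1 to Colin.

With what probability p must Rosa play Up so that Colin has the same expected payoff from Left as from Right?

In a mixed equilibrium Colin is indifferent between Left and Right; this condition fixes p.
  Colin's expected payoff from Left: p·0 + (1−p)·2 = -2p + 2
  Colin's expected payoff from Right: p·5 + (1−p)·1 = 4p + 1
  -2p + 2 = 4p + 1  ⇒  -6p = -1  ⇒  p = 1/6.

p = 1/6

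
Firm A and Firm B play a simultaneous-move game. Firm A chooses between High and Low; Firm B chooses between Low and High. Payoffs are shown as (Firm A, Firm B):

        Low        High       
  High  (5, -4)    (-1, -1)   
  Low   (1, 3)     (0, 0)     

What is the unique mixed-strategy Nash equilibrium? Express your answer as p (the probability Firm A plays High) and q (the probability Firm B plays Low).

p = 1/2, q = 1/5

For Firm B to be willing to mix, Firm B must be indifferent between Low and High, which pins down Firm A's mix.
  Firm B's payoff from Low: p·(-4) + (1−p)·3 = -7p + 3
  Firm B's payoff from High: p·(-1) + (1−p)·0 = -p
  -7p + 3 = -p  ⇒  -6p = -3  ⇒  p = 1/2.
In a mixed equilibrium Firm A is indifferent between High and Low; this condition fixes q.
  Firm A's expected payoff from High: q·5 + (1−q)·(-1) = 6q - 1
  Firm A's expected payoff from Low: q·1 + (1−q)·0 = q
  6q - 1 = q  ⇒  5q = 1  ⇒  q = 1/5.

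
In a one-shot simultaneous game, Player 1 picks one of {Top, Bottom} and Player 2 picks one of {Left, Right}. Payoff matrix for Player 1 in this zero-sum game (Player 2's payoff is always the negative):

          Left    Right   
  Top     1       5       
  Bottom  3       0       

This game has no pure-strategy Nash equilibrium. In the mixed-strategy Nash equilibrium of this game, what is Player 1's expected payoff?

In a mixed equilibrium Player 1 is indifferent between Top and Bottom; this condition fixes q.
  Player 1's payoff to Top: q·1 + (1−q)·5 = -4q + 5
  Player 1's payoff to Bottom: q·3 + (1−q)·0 = 3q
  -4q + 5 = 3q  ⇒  -7q = -5  ⇒  q = 5/7.
At equilibrium Player 1 is indifferent across rows, so Player 1's payoff equals the payoff from Top: (5/7)·1 + (2/7)·5 = 15/7.

15/7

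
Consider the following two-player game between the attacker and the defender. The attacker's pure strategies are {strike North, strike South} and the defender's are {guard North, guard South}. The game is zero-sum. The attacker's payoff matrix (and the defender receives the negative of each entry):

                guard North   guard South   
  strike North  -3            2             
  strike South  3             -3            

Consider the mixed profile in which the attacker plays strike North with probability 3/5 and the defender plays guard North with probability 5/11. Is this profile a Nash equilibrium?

No

Given the attacker's mix p = 3/5, the defender's payoff from guard North is 3/5 but from guard South is 0. The defender strictly prefers guard North, so the defender would not mix.
So the proposed profile is not a Nash equilibrium.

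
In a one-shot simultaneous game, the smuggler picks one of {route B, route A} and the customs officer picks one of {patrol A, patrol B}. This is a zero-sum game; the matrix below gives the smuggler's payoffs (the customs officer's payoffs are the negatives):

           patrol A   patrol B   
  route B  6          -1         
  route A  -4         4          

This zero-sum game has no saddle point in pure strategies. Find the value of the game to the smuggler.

In a mixed equilibrium the smuggler is indifferent between route B and route A; this condition fixes q.
  the smuggler's payoff from route B: q·6 + (1−q)·(-1) = 7q - 1
  the smuggler's payoff from route A: q·(-4) + (1−q)·4 = -8q + 4
  7q - 1 = -8q + 4  ⇒  15q = 5  ⇒  q = 1/3.
The value is the smuggler's expected payoff against this mix (using route B): (1/3)·6 + (2/3)·(-1) = 4/3.

v = 4/3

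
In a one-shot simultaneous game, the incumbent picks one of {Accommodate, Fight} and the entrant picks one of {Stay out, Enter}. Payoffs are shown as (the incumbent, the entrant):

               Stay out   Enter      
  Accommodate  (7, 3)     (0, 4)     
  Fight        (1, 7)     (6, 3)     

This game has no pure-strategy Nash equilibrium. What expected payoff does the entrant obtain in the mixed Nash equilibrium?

Set the entrant's expected payoff from Stay out equal to that from Enter:
  the entrant's payoff from Stay out: p·3 + (1−p)·7 = -4p + 7
  the entrant's payoff from Enter: p·4 + (1−p)·3 = p + 3
  -4p + 7 = p + 3  ⇒  -5p = -4  ⇒  p = 4/5.
At equilibrium the entrant is indifferent across columns, so the entrant's payoff equals the payoff from Stay out: (4/5)·3 + (1/5)·7 = 19/5.

19/5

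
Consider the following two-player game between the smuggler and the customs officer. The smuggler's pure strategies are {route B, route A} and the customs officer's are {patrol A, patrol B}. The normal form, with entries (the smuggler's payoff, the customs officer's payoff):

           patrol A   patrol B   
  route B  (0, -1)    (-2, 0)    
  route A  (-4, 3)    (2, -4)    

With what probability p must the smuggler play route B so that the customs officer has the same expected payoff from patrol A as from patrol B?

p = 7/8

In a mixed equilibrium the customs officer is indifferent between patrol A and patrol B; this condition fixes p.
  the customs officer's expected payoff from patrol A: p·(-1) + (1−p)·3 = -4p + 3
  the customs officer's expected payoff from patrol B: p·0 + (1−p)·(-4) = 4p - 4
  -4p + 3 = 4p - 4  ⇒  -8p = -7  ⇒  p = 7/8.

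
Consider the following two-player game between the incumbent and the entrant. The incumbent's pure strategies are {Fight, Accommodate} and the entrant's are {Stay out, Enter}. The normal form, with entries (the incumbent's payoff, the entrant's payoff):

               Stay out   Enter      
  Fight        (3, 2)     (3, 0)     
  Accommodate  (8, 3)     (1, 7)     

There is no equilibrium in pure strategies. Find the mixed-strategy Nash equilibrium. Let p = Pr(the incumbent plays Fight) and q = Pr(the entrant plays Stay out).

Set the entrant's expected payoff from Stay out equal to that from Enter:
  the entrant's payoff to Stay out: p·2 + (1−p)·3 = -p + 3
  the entrant's payoff to Enter: p·0 + (1−p)·7 = -7p + 7
  -p + 3 = -7p + 7  ⇒  6p = 4  ⇒  p = 2/3.
The entrant's mix must leave the incumbent indifferent between Fight and Accommodate.
  the incumbent's payoff to Fight: q·3 + (1−q)·3 = 3
  the incumbent's payoff to Accommodate: q·8 + (1−q)·1 = 7q + 1
  3 = 7q + 1  ⇒  -7q = -2  ⇒  q = 2/7.

p = 2/3, q = 2/7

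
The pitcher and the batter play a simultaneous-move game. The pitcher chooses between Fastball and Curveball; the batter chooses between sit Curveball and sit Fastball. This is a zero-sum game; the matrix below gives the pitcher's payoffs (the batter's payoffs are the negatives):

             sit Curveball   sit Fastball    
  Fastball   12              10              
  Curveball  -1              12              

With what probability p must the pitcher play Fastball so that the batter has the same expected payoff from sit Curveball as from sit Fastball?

Set the batter's expected payoff from sit Curveball equal to that from sit Fastball:
  the batter's expected payoff from sit Curveball: p·(-12) + (1−p)·1 = -13p + 1
  the batter's expected payoff from sit Fastball: p·(-10) + (1−p)·(-12) = 2p - 12
  -13p + 1 = 2p - 12  ⇒  -15p = -13  ⇒  p = 13/15.

p = 13/15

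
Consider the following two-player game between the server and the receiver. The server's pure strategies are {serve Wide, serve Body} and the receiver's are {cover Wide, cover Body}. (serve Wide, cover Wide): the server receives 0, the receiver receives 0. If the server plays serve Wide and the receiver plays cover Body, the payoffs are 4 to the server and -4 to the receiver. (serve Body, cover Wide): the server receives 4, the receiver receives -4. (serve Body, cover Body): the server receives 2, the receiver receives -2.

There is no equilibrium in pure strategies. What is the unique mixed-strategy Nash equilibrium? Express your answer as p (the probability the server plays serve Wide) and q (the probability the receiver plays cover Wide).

p = 1/3, q = 1/3

Set the receiver's expected payoff from cover Wide equal to that from cover Body:
  the receiver's expected payoff from cover Wide: p·0 + (1−p)·(-4) = 4p - 4
  the receiver's expected payoff from cover Body: p·(-4) + (1−p)·(-2) = -2p - 2
  4p - 4 = -2p - 2  ⇒  6p = 2  ⇒  p = 1/3.
The receiver's mix must leave the server indifferent between serve Wide and serve Body.
  the server's expected payoff from serve Wide: q·0 + (1−q)·4 = -4q + 4
  the server's expected payoff from serve Body: q·4 + (1−q)·2 = 2q + 2
  -4q + 4 = 2q + 2  ⇒  -6q = -2  ⇒  q = 1/3.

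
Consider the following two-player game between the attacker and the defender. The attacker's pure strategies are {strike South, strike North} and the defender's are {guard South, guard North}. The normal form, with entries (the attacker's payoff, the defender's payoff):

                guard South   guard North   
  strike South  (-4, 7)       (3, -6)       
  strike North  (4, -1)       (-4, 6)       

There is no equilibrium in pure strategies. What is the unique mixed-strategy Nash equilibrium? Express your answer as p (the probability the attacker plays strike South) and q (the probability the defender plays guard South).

The attacker's mix must leave the defender indifferent between guard South and guard North.
  the defender's expected payoff from guard South: p·7 + (1−p)·(-1) = 8p - 1
  the defender's expected payoff from guard North: p·(-6) + (1−p)·6 = -12p + 6
  8p - 1 = -12p + 6  ⇒  20p = 7  ⇒  p = 7/20.
For the attacker to be willing to mix, the attacker must be indifferent between strike South and strike North, which pins down the defender's mix.
  the attacker's payoff to strike South: q·(-4) + (1−q)·3 = -7q + 3
  the attacker's payoff to strike North: q·4 + (1−q)·(-4) = 8q - 4
  -7q + 3 = 8q - 4  ⇒  -15q = -7  ⇒  q = 7/15.

p = 7/20, q = 7/15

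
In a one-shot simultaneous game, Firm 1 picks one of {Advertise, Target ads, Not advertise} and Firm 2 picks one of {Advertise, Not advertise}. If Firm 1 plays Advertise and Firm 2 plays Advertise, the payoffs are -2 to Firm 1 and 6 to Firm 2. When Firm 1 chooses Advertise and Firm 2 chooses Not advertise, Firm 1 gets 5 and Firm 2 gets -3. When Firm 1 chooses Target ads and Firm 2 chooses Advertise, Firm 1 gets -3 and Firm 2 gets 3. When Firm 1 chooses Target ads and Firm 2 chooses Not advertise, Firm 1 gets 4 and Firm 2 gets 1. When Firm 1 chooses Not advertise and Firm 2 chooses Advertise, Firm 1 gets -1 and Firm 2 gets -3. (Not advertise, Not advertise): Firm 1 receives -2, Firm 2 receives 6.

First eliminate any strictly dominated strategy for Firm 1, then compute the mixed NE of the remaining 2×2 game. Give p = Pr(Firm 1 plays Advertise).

p = 1/2

Firm 1's strategy Target ads is strictly dominated by Advertise: -2 > -3 and 5 > 4. Eliminate Target ads.
Firm 2's indifference between Advertise and Not advertise determines Firm 1's mixing probability p:
  Firm 2's expected payoff from Advertise: p·6 + (1−p)·(-3) = 9p - 3
  Firm 2's expected payoff from Not advertise: p·(-3) + (1−p)·6 = -9p + 6
  9p - 3 = -9p + 6  ⇒  18p = 9  ⇒  p = 1/2.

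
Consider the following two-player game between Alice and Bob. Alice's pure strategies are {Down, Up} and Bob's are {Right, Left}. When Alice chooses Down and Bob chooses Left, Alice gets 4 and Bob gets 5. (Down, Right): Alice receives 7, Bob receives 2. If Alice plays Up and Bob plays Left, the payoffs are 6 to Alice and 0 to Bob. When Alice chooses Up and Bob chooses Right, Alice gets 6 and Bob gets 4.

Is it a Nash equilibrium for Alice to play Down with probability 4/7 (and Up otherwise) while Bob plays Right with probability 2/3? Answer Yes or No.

Check Bob's indifference given Alice's mix p = 4/7:
  payoff from Right = 20/7; payoff from Left = 20/7 — equal.
Check Alice's indifference given Bob's mix q = 2/3:
  payoff from Down = 6; payoff from Up = 6 — equal.
Both players are indifferent, so neither can profitably deviate.

Yes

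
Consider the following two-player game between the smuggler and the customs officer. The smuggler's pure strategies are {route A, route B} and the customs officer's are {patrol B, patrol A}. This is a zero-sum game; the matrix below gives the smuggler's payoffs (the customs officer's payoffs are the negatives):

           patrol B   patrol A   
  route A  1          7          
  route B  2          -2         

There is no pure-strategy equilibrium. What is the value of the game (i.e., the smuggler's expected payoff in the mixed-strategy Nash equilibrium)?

v = 8/5

The smuggler's indifference between route A and route B determines the customs officer's mixing probability q:
  the smuggler's payoff from route A: q·1 + (1−q)·7 = -6q + 7
  the smuggler's payoff from route B: q·2 + (1−q)·(-2) = 4q - 2
  -6q + 7 = 4q - 2  ⇒  -10q = -9  ⇒  q = 9/10.
The value is the smuggler's expected payoff against this mix (using route A): (9/10)·1 + (1/10)·7 = 8/5.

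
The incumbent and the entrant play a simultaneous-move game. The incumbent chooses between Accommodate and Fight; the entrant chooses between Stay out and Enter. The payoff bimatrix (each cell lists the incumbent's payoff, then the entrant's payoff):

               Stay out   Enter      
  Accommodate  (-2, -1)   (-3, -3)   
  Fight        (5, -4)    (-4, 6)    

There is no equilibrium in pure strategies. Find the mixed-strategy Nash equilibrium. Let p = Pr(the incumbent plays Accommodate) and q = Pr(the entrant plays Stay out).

In a mixed equilibrium the entrant is indifferent between Stay out and Enter; this condition fixes p.
  the entrant's payoff to Stay out: p·(-1) + (1−p)·(-4) = 3p - 4
  the entrant's payoff to Enter: p·(-3) + (1−p)·6 = -9p + 6
  3p - 4 = -9p + 6  ⇒  12p = 10  ⇒  p = 5/6.
For the incumbent to be willing to mix, the incumbent must be indifferent between Accommodate and Fight, which pins down the entrant's mix.
  the incumbent's payoff from Accommodate: q·(-2) + (1−q)·(-3) = q - 3
  the incumbent's payoff from Fight: q·5 + (1−q)·(-4) = 9q - 4
  q - 3 = 9q - 4  ⇒  -8q = -1  ⇒  q = 1/8.

p = 5/6, q = 1/8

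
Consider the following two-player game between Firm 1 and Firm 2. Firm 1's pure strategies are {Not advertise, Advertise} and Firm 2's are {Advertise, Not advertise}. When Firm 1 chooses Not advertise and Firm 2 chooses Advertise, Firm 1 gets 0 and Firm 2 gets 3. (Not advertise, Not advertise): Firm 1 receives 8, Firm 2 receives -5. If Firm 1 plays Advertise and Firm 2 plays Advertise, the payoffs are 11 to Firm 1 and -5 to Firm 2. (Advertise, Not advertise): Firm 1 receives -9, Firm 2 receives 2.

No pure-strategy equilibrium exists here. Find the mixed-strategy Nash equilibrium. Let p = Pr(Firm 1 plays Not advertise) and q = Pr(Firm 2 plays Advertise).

Firm 2's indifference between Advertise and Not advertise determines Firm 1's mixing probability p:
  Firm 2's payoff to Advertise: p·3 + (1−p)·(-5) = 8p - 5
  Firm 2's payoff to Not advertise: p·(-5) + (1−p)·2 = -7p + 2
  8p - 5 = -7p + 2  ⇒  15p = 7  ⇒  p = 7/15.
For Firm 1 to be willing to mix, Firm 1 must be indifferent between Not advertise and Advertise, which pins down Firm 2's mix.
  Firm 1's payoff to Not advertise: q·0 + (1−q)·8 = -8q + 8
  Firm 1's payoff to Advertise: q·11 + (1−q)·(-9) = 20q - 9
  -8q + 8 = 20q - 9  ⇒  -28q = -17  ⇒  q = 17/28.

p = 7/15, q = 17/28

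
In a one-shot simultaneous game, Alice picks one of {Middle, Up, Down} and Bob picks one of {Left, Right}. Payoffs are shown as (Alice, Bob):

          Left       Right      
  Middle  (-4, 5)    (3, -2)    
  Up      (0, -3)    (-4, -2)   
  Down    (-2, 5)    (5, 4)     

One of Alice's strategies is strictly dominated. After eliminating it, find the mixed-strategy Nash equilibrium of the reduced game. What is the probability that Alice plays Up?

p = 1/2

Alice's strategy Middle is strictly dominated by Down: -2 > -4 and 5 > 3. Eliminate Middle.
Alice's mix must leave Bob indifferent between Left and Right.
  Bob's payoff to Left: p·(-3) + (1−p)·5 = -8p + 5
  Bob's payoff to Right: p·(-2) + (1−p)·4 = -6p + 4
  -8p + 5 = -6p + 4  ⇒  -2p = -1  ⇒  p = 1/2.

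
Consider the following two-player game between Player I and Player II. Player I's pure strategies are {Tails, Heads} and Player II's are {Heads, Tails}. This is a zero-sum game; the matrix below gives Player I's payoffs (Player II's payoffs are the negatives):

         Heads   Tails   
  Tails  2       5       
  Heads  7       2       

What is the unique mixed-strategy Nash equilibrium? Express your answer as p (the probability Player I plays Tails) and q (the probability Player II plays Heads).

p = 5/8, q = 3/8

For Player II to be willing to mix, Player II must be indifferent between Heads and Tails, which pins down Player I's mix.
  Player II's expected payoff from Heads: p·(-2) + (1−p)·(-7) = 5p - 7
  Player II's expected payoff from Tails: p·(-5) + (1−p)·(-2) = -3p - 2
  5p - 7 = -3p - 2  ⇒  8p = 5  ⇒  p = 5/8.
Set Player I's expected payoff from Tails equal to that from Heads:
  Player I's payoff from Tails: q·2 + (1−q)·5 = -3q + 5
  Player I's payoff from Heads: q·7 + (1−q)·2 = 5q + 2
  -3q + 5 = 5q + 2  ⇒  -8q = -3  ⇒  q = 3/8.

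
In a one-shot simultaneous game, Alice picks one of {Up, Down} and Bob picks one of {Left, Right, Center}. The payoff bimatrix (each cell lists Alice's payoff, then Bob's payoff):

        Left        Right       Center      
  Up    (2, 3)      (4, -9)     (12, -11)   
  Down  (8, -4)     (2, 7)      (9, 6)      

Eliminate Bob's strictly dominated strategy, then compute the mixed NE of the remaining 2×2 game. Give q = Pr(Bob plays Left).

Bob's strategy Center is strictly dominated by Right: -9 > -11 and 7 > 6. Eliminate Center.
Set Alice's expected payoff from Up equal to that from Down:
  Alice's payoff from Up: q·2 + (1−q)·4 = -2q + 4
  Alice's payoff from Down: q·8 + (1−q)·2 = 6q + 2
  -2q + 4 = 6q + 2  ⇒  -8q = -2  ⇒  q = 1/4.

q = 1/4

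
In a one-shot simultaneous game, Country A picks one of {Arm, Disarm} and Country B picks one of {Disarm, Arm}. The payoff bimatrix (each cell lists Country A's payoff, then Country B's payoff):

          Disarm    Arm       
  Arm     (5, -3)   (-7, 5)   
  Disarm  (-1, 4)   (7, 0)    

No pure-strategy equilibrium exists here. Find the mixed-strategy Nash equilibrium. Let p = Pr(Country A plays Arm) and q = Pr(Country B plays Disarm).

p = 1/3, q = 7/10

Set Country B's expected payoff from Disarm equal to that from Arm:
  Country B's payoff to Disarm: p·(-3) + (1−p)·4 = -7p + 4
  Country B's payoff to Arm: p·5 + (1−p)·0 = 5p
  -7p + 4 = 5p  ⇒  -12p = -4  ⇒  p = 1/3.
For Country A to be willing to mix, Country A must be indifferent between Arm and Disarm, which pins down Country B's mix.
  Country A's payoff to Arm: q·5 + (1−q)·(-7) = 12q - 7
  Country A's payoff to Disarm: q·(-1) + (1−q)·7 = -8q + 7
  12q - 7 = -8q + 7  ⇒  20q = 14  ⇒  q = 7/10.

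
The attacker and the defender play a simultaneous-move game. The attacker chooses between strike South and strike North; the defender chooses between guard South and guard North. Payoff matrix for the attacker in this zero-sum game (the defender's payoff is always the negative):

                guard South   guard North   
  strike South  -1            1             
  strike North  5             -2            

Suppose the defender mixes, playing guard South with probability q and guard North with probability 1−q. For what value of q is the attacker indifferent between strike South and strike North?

q = 1/3

The defender's mix must leave the attacker indifferent between strike South and strike North.
  the attacker's expected payoff from strike South: q·(-1) + (1−q)·1 = -2q + 1
  the attacker's expected payoff from strike North: q·5 + (1−q)·(-2) = 7q - 2
  -2q + 1 = 7q - 2  ⇒  -9q = -3  ⇒  q = 1/3.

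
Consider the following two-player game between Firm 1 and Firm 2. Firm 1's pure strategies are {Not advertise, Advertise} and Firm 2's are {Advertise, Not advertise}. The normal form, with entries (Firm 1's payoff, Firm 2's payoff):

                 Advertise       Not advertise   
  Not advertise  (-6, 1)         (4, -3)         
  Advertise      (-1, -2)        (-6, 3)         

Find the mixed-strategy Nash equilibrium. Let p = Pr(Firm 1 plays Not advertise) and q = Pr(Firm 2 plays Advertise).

p = 5/9, q = 2/3

For Firm 2 to be willing to mix, Firm 2 must be indifferent between Advertise and Not advertise, which pins down Firm 1's mix.
  Firm 2's expected payoff from Advertise: p·1 + (1−p)·(-2) = 3p - 2
  Firm 2's expected payoff from Not advertise: p·(-3) + (1−p)·3 = -6p + 3
  3p - 2 = -6p + 3  ⇒  9p = 5  ⇒  p = 5/9.
Firm 2's mix must leave Firm 1 indifferent between Not advertise and Advertise.
  Firm 1's payoff to Not advertise: q·(-6) + (1−q)·4 = -10q + 4
  Firm 1's payoff to Advertise: q·(-1) + (1−q)·(-6) = 5q - 6
  -10q + 4 = 5q - 6  ⇒  -15q = -10  ⇒  q = 2/3.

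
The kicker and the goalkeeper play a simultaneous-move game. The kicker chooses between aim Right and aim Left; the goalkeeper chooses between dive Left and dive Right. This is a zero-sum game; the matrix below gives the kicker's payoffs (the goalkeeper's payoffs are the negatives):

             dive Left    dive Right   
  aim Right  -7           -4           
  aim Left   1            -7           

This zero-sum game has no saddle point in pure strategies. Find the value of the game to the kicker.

For the kicker to be willing to mix, the kicker must be indifferent between aim Right and aim Left, which pins down the goalkeeper's mix.
  the kicker's payoff from aim Right: q·(-7) + (1−q)·(-4) = -3q - 4
  the kicker's payoff from aim Left: q·1 + (1−q)·(-7) = 8q - 7
  -3q - 4 = 8q - 7  ⇒  -11q = -3  ⇒  q = 3/11.
The value is the kicker's expected payoff against this mix (using aim Right): (3/11)·(-7) + (8/11)·(-4) = -53/11.

v = -53/11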